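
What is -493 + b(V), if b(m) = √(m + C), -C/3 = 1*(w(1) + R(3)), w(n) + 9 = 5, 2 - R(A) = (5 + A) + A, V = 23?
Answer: -493 + √62 ≈ -485.13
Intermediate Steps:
R(A) = -3 - 2*A (R(A) = 2 - ((5 + A) + A) = 2 - (5 + 2*A) = 2 + (-5 - 2*A) = -3 - 2*A)
w(n) = -4 (w(n) = -9 + 5 = -4)
C = 39 (C = -3*(-4 + (-3 - 2*3)) = -3*(-4 + (-3 - 6)) = -3*(-4 - 9) = -3*(-13) = 39)
b(m) = √(39 + m) (b(m) = √(m + 39) = √(39 + m))
-493 + b(V) = -493 + √(39 + 23) = -493 + √62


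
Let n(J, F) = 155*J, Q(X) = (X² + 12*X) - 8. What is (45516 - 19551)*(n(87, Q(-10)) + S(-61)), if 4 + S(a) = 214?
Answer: 355590675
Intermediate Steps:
Q(X) = -8 + X² + 12*X
S(a) = 210 (S(a) = -4 + 214 = 210)
(45516 - 19551)*(n(87, Q(-10)) + S(-61)) = (45516 - 19551)*(155*87 + 210) = 25965*(13485 + 210) = 25965*13695 = 355590675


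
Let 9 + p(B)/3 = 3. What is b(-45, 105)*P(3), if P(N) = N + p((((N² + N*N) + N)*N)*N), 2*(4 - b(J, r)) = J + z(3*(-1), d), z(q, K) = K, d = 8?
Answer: -675/2 ≈ -337.50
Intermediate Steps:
p(B) = -18 (p(B) = -27 + 3*3 = -27 + 9 = -18)
b(J, r) = -J/2 (b(J, r) = 4 - (J + 8)/2 = 4 - (8 + J)/2 = 4 + (-4 - J/2) = -J/2)
P(N) = -18 + N (P(N) = N - 18 = -18 + N)
b(-45, 105)*P(3) = (-½*(-45))*(-18 + 3) = (45/2)*(-15) = -675/2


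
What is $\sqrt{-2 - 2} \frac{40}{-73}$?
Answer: $- \frac{80 i}{73} \approx - 1.0959 i$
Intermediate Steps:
$\sqrt{-2 - 2} \frac{40}{-73} = \sqrt{-4} \cdot 40 \left(- \frac{1}{73}\right) = 2 i \left(- \frac{40}{73}\right) = - \frac{80 i}{73}$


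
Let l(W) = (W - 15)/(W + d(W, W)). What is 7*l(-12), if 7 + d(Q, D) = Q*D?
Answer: -189/125 ≈ -1.5120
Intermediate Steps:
d(Q, D) = -7 + D*Q (d(Q, D) = -7 + Q*D = -7 + D*Q)
l(W) = (-15 + W)/(-7 + W + W**2) (l(W) = (W - 15)/(W + (-7 + W*W)) = (-15 + W)/(W + (-7 + W**2)) = (-15 + W)/(-7 + W + W**2))
7*l(-12) = 7*((-15 - 12)/(-7 - 12 + (-12)**2)) = 7*(-27/(-7 - 12 + 144)) = 7*(-27/125) = -189/125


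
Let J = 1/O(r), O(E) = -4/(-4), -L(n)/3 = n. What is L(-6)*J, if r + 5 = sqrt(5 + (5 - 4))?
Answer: 18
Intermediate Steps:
r = -5 + sqrt(6) (r = -5 + sqrt(5 + (5 - 4)) = -5 + sqrt(5 + 1) = -5 + sqrt(6) ≈ -2.5505)
L(n) = -3*n
O(E) = 1 (O(E) = -4*(-1/4) = 1)
J = 1 (J = 1/1 = 1)
L(-6)*J = -3*(-6)*1 = 18*1 = 18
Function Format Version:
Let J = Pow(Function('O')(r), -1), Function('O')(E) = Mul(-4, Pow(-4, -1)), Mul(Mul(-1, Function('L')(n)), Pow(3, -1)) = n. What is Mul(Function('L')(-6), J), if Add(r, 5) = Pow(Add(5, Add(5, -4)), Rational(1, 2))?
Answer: 18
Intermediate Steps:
r = Add(-5, Pow(6, Rational(1, 2))) (r = Add(-5, Pow(Add(5, Add(5, -4)), Rational(1, 2))) = Add(-5, Pow(Add(5, 1), Rational(1, 2))) = Add(-5, Pow(6, Rational(1, 2))) ≈ -2.5505)
Function('L')(n) = Mul(-3, n)
Function('O')(E) = 1 (Function('O')(E) = Mul(-4, Rational(-1, 4)) = 1)
J = 1 (J = Pow(1, -1) = 1)
Mul(Function('L')(-6), J) = Mul(Mul(-3, -6), 1) = Mul(18, 1) = 18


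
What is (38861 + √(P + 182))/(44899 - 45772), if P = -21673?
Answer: -38861/873 - I*√21491/873 ≈ -44.514 - 0.16792*I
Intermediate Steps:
(38861 + √(P + 182))/(44899 - 45772) = (38861 + √(-21673 + 182))/(44899 - 45772) = (38861 + √(-21491))/(-873) = (38861 + I*√21491)*(-1/873) = -38861/873 - I*√21491/873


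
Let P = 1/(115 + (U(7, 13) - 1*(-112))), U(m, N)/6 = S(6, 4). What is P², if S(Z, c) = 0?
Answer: 1/51529 ≈ 1.9407e-5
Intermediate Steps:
U(m, N) = 0 (U(m, N) = 6*0 = 0)
P = 1/227 (P = 1/(115 + (0 - 1*(-112))) = 1/(115 + (0 + 112)) = 1/(115 + 112) = 1/227 ≈ 0.0044053)
P² = (1/227)² = 1/51529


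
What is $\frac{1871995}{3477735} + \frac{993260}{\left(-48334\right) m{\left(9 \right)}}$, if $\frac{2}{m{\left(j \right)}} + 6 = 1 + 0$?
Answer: $\frac{872621867158}{16809284349} \approx 51.913$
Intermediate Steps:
$m{\left(j \right)} = - \frac{2}{5}$ ($m{\left(j \right)} = \frac{2}{-6 + \left(1 + 0\right)} = \frac{2}{-6 + 1} = \frac{2}{-5} = 2 \left(- \frac{1}{5}\right) = - \frac{2}{5}$)
$\frac{1871995}{3477735} + \frac{993260}{\left(-48334\right) m{\left(9 \right)}} = \frac{1871995}{3477735} + \frac{993260}{\left(-48334\right) \left(- \frac{2}{5}\right)} = 1871995 \cdot \frac{1}{3477735} + \frac{993260}{\frac{96668}{5}} = \frac{374399}{695547} + 993260 \cdot \frac{5}{96668} = \frac{374399}{695547} + \frac{1241575}{24167} = \frac{872621867158}{16809284349}$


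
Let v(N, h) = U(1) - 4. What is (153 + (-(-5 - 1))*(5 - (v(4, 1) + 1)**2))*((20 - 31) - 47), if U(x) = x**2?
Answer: -9222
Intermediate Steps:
v(N, h) = -3 (v(N, h) = 1**2 - 4 = 1 - 4 = -3)
(153 + (-(-5 - 1))*(5 - (v(4, 1) + 1)**2))*((20 - 31) - 47) = (153 + (-(-5 - 1))*(5 - (-3 + 1)**2))*((20 - 31) - 47) = (153 + (-1*(-6))*(5 - 1*(-2)**2))*(-11 - 47) = (153 + 6*(5 - 1*4))*(-58) = (153 + 6*(5 - 4))*(-58) = (153 + 6*1)*(-58) = (153 + 6)*(-58) = 159*(-58) = -9222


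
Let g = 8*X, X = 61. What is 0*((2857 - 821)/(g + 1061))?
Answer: 0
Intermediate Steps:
g = 488 (g = 8*61 = 488)
0*((2857 - 821)/(g + 1061)) = 0*((2857 - 821)/(488 + 1061)) = 0*(2036/1549) = 0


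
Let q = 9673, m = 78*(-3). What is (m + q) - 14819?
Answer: -5380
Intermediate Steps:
m = -234
(m + q) - 14819 = (-234 + 9673) - 14819 = 9439 - 14819 = -5380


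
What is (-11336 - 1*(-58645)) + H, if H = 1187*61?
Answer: 119716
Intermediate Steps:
H = 72407
(-11336 - 1*(-58645)) + H = (-11336 - 1*(-58645)) + 72407 = (-11336 + 58645) + 72407 = 47309 + 72407 = 119716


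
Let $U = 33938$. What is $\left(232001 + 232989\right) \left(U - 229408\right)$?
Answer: $-90891595300$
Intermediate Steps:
$\left(232001 + 232989\right) \left(U - 229408\right) = \left(232001 + 232989\right) \left(33938 - 229408\right) = 464990 \left(-195470\right) = -90891595300$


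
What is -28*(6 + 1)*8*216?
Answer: -338688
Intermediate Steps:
-28*(6 + 1)*8*216 = -196*8*216 = -28*56*216 = -1568*216 = -338688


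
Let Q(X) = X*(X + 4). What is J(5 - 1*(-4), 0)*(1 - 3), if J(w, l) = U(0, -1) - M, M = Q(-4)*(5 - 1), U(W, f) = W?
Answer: 0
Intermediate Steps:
Q(X) = X*(4 + X)
M = 0 (M = (-4*(4 - 4))*(5 - 1) = -4*0*4 = 0*4 = 0)
J(w, l) = 0 (J(w, l) = 0 - 1*0 = 0 + 0 = 0)
J(5 - 1*(-4), 0)*(1 - 3) = 0*(1 - 3) = 0*(-2) = 0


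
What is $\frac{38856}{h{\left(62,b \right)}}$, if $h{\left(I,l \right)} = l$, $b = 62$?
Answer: $\frac{19428}{31} \approx 626.71$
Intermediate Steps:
$\frac{38856}{h{\left(62,b \right)}} = \frac{38856}{62} = 38856 \cdot \frac{1}{62} = \frac{19428}{31}$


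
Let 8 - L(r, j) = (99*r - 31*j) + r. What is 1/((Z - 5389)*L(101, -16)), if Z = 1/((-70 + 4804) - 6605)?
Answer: 1871/106756898160 ≈ 1.7526e-8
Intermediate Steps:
Z = -1/1871 (Z = 1/(4734 - 6605) = 1/(-1871) = -1/1871 ≈ -0.00053447)
L(r, j) = 8 - 100*r + 31*j (L(r, j) = 8 - ((99*r - 31*j) + r) = 8 - ((-31*j + 99*r) + r) = 8 - (-31*j + 100*r) = 8 + (-100*r + 31*j) = 8 - 100*r + 31*j)
1/((Z - 5389)*L(101, -16)) = 1/((-1/1871 - 5389)*(8 - 100*101 + 31*(-16))) = 1/((-10082820/1871)*(8 - 10100 - 496)) = -1871/10082820/(-10588) = -1871/10082820*(-1/10588) = 1871/106756898160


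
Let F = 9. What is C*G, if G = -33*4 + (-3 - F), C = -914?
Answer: 131616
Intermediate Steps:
G = -144 (G = -33*4 + (-3 - 1*9) = -132 + (-3 - 9) = -132 - 12 = -144)
C*G = -914*(-144) = 131616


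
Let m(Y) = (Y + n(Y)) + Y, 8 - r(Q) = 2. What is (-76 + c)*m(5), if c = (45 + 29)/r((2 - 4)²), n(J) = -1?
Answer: -573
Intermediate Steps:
r(Q) = 6 (r(Q) = 8 - 1*2 = 8 - 2 = 6)
m(Y) = -1 + 2*Y (m(Y) = (Y - 1) + Y = (-1 + Y) + Y = -1 + 2*Y)
c = 37/3 (c = (45 + 29)/6 = 74*(⅙) = 37/3 ≈ 12.333)
(-76 + c)*m(5) = (-76 + 37/3)*(-1 + 2*5) = -191*(-1 + 10)/3 = -191/3*9 = -573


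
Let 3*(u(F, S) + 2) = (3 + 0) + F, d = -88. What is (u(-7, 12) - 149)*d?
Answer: 40216/3 ≈ 13405.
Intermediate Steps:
u(F, S) = -1 + F/3 (u(F, S) = -2 + ((3 + 0) + F)/3 = -2 + (3 + F)/3 = -2 + (1 + F/3) = -1 + F/3)
(u(-7, 12) - 149)*d = ((-1 + (⅓)*(-7)) - 149)*(-88) = ((-1 - 7/3) - 149)*(-88) = (-10/3 - 149)*(-88) = -457/3*(-88) = 40216/3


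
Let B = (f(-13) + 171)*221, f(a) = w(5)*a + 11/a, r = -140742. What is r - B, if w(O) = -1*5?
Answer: -192711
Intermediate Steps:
w(O) = -5
f(a) = -5*a + 11/a
B = 51969 (B = ((-5*(-13) + 11/(-13)) + 171)*221 = ((65 + 11*(-1/13)) + 171)*221 = ((65 - 11/13) + 171)*221 = (834/13 + 171)*221 = (3057/13)*221 = 51969)
r - B = -140742 - 1*51969 = -140742 - 51969 = -192711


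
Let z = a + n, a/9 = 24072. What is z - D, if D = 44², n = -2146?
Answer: 212566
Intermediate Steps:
a = 216648 (a = 9*24072 = 216648)
z = 214502 (z = 216648 - 2146 = 214502)
D = 1936
z - D = 214502 - 1*1936 = 214502 - 1936 = 212566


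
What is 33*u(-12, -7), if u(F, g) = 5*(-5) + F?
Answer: -1221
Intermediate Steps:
u(F, g) = -25 + F
33*u(-12, -7) = 33*(-25 - 12) = 33*(-37) = -1221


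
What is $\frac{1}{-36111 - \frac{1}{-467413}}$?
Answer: $- \frac{467413}{16878750842} \approx -2.7692 \cdot 10^{-5}$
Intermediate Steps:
$\frac{1}{-36111 - \frac{1}{-467413}} = \frac{1}{-36111 - - \frac{1}{467413}} = \frac{1}{-36111 + \frac{1}{467413}} = \frac{1}{- \frac{16878750842}{467413}} = - \frac{467413}{16878750842}$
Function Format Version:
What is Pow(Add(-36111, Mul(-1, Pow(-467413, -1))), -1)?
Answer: Rational(-467413, 16878750842) ≈ -2.7692e-5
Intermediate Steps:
Pow(Add(-36111, Mul(-1, Pow(-467413, -1))), -1) = Pow(Add(-36111, Mul(-1, Rational(-1, 467413))), -1) = Pow(Add(-36111, Rational(1, 467413)), -1) = Pow(Rational(-16878750842, 467413), -1) = Rational(-467413, 16878750842)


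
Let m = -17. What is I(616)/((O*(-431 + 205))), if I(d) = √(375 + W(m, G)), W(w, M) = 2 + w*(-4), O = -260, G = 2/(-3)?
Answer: √445/58760 ≈ 0.00035900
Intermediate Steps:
G = -⅔ (G = 2*(-⅓) = -⅔ ≈ -0.66667)
W(w, M) = 2 - 4*w
I(d) = √445 (I(d) = √(375 + (2 - 4*(-17))) = √(375 + (2 + 68)) = √(375 + 70) = √445)
I(616)/((O*(-431 + 205))) = √445/((-260*(-431 + 205))) = √445/((-260*(-226))) = √445/58760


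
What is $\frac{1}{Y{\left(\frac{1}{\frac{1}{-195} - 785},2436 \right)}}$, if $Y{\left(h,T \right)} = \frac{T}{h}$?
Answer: $- \frac{65}{124297712} \approx -5.2294 \cdot 10^{-7}$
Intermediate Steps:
$\frac{1}{Y{\left(\frac{1}{\frac{1}{-195} - 785},2436 \right)}} = \frac{1}{2436 \frac{1}{\frac{1}{\frac{1}{-195} - 785}}} = \frac{1}{2436 \frac{1}{\frac{1}{- \frac{1}{195} - 785}}} = \frac{1}{2436 \frac{1}{\frac{1}{- \frac{153076}{195}}}} = \frac{1}{2436 \frac{1}{- \frac{195}{153076}}} = \frac{1}{2436 \left(- \frac{153076}{195}\right)} = \frac{1}{- \frac{124297712}{65}} = - \frac{65}{124297712}$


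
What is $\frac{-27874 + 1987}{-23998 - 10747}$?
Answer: $\frac{25887}{34745} \approx 0.74506$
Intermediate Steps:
$\frac{-27874 + 1987}{-23998 - 10747} = - \frac{25887}{-23998 - 10747} = - \frac{25887}{-34745} = \left(-25887\right) \left(- \frac{1}{34745}\right) = \frac{25887}{34745}$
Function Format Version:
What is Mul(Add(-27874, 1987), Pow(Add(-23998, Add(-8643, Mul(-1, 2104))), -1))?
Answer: Rational(25887, 34745) ≈ 0.74506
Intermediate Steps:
Mul(Add(-27874, 1987), Pow(Add(-23998, Add(-8643, Mul(-1, 2104))), -1)) = Mul(-25887, Pow(Add(-23998, Add(-8643, -2104)), -1)) = Mul(-25887, Pow(Add(-23998, -10747), -1)) = Mul(-25887, Pow(-34745, -1)) = Mul(-25887, Rational(-1, 34745)) = Rational(25887, 34745)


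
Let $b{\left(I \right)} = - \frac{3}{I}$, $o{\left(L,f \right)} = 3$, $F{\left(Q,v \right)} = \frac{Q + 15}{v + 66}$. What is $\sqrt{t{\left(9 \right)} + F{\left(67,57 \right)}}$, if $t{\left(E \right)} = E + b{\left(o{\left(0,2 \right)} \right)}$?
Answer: $\frac{\sqrt{78}}{3} \approx 2.9439$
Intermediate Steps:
$F{\left(Q,v \right)} = \frac{15 + Q}{66 + v}$
$t{\left(E \right)} = -1 + E$ ($t{\left(E \right)} = E - \frac{3}{3} = E - 1 = -1 + E$)
$\sqrt{t{\left(9 \right)} + F{\left(67,57 \right)}} = \sqrt{\left(-1 + 9\right) + \frac{15 + 67}{66 + 57}} = \sqrt{8 + \frac{1}{123} \cdot 82} = \sqrt{8 + \frac{2}{3}} = \sqrt{\frac{26}{3}} = \frac{\sqrt{78}}{3}$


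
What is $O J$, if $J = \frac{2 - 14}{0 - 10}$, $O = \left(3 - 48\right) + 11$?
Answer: $- \frac{204}{5} \approx -40.8$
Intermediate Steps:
$O = -34$ ($O = -45 + 11 = -34$)
$J = \frac{6}{5}$ ($J = - \frac{12}{-10} = \left(-12\right) \left(- \frac{1}{10}\right) = \frac{6}{5} \approx 1.2$)
$O J = \left(-34\right) \frac{6}{5} = - \frac{204}{5}$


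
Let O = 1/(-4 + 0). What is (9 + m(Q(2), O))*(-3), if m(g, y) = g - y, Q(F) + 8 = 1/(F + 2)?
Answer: -9/2 ≈ -4.5000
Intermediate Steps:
Q(F) = -8 + 1/(2 + F) (Q(F) = -8 + 1/(F + 2) = -8 + 1/(2 + F))
O = -1/4 (O = 1/(-4) = -1/4 ≈ -0.25000)
(9 + m(Q(2), O))*(-3) = (9 + ((-15 - 8*2)/(2 + 2) - 1*(-1/4)))*(-3) = (9 + ((-15 - 16)/4 + 1/4))*(-3) = (9 + ((1/4)*(-31) + 1/4))*(-3) = (9 + (-31/4 + 1/4))*(-3) = (9 - 15/2)*(-3) = (3/2)*(-3) = -9/2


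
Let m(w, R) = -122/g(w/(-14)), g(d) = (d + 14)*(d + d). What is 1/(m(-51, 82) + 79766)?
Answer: 12597/1004800346 ≈ 1.2537e-5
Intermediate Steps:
g(d) = 2*d*(14 + d) (g(d) = (14 + d)*(2*d) = 2*d*(14 + d))
m(w, R) = 854/(w*(14 - w/14)) (m(w, R) = -122*(-7/(w*(14 + w/(-14)))) = -122*(-7/(w*(14 + w*(-1/14)))) = -122*(-7/(w*(14 - w/14))) = -(-854)/(w*(14 - w/14)) = 854/(w*(14 - w/14)))
1/(m(-51, 82) + 79766) = 1/(-11956/(-51*(-196 - 51)) + 79766) = 1/(-11956*(-1/51)/(-247) + 79766) = 1/(-11956*(-1/51)*(-1/247) + 79766) = 1/(-11956/12597 + 79766) = 1/(1004800346/12597) = 12597/1004800346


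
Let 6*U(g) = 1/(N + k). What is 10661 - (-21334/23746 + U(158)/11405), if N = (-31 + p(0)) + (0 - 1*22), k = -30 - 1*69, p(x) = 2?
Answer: 1299369916451873/121870408500 ≈ 10662.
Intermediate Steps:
k = -99 (k = -30 - 69 = -99)
N = -51 (N = (-31 + 2) + (0 - 1*22) = -29 + (0 - 22) = -29 - 22 = -51)
U(g) = -1/900 (U(g) = 1/(6*(-51 - 99)) = (1/6)/(-150) = (1/6)*(-1/150) = -1/900)
10661 - (-21334/23746 + U(158)/11405) = 10661 - (-21334/23746 - 1/900/11405) = 10661 - (-21334*1/23746 - 1/900*1/11405) = 10661 - (-10667/11873 - 1/10264500) = 10661 - 1*(-109491433373/121870408500) = 10661 + 109491433373/121870408500 = 1299369916451873/121870408500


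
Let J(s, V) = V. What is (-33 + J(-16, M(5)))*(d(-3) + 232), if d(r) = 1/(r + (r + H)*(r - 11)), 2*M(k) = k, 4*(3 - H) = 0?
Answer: -42395/6 ≈ -7065.8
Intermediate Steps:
H = 3 (H = 3 - ¼*0 = 3 + 0 = 3)
M(k) = k/2
d(r) = 1/(r + (-11 + r)*(3 + r)) (d(r) = 1/(r + (r + 3)*(r - 11)) = 1/(r + (3 + r)*(-11 + r)) = 1/(r + (-11 + r)*(3 + r)))
(-33 + J(-16, M(5)))*(d(-3) + 232) = (-33 + (½)*5)*(1/(-33 + (-3)² - 7*(-3)) + 232) = (-33 + 5/2)*(1/(-33 + 9 + 21) + 232) = -61*(1/(-3) + 232)/2 = -61*(-⅓ + 232)/2 = -61/2*695/3 = -42395/6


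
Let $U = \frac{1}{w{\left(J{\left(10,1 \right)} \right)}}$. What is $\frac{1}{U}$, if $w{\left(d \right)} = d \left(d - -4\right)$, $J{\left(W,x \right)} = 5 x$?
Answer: $45$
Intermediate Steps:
$w{\left(d \right)} = d \left(4 + d\right)$ ($w{\left(d \right)} = d \left(d + 4\right) = d \left(4 + d\right)$)
$U = \frac{1}{45}$ ($U = \frac{1}{5 \cdot 1 \left(4 + 5 \cdot 1\right)} = \frac{1}{5 \left(4 + 5\right)} = \frac{1}{5 \cdot 9} = \frac{1}{45} \approx 0.022222$)
$\frac{1}{U} = \frac{1}{\frac{1}{45}} = 45$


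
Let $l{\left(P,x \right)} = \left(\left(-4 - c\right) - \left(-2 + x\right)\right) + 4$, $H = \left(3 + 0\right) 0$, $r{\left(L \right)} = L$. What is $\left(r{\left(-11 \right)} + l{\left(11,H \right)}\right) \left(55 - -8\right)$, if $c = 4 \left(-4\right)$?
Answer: $441$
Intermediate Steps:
$c = -16$
$H = 0$ ($H = 3 \cdot 0 = 0$)
$l{\left(P,x \right)} = 18 - x$ ($l{\left(P,x \right)} = \left(\left(-4 - -16\right) - \left(-2 + x\right)\right) + 4 = \left(\left(-4 + 16\right) - \left(-2 + x\right)\right) + 4 = \left(12 - \left(-2 + x\right)\right) + 4 = \left(14 - x\right) + 4 = 18 - x$)
$\left(r{\left(-11 \right)} + l{\left(11,H \right)}\right) \left(55 - -8\right) = \left(-11 + \left(18 - 0\right)\right) \left(55 - -8\right) = \left(-11 + \left(18 + 0\right)\right) \left(55 + 8\right) = \left(-11 + 18\right) 63 = 7 \cdot 63 = 441$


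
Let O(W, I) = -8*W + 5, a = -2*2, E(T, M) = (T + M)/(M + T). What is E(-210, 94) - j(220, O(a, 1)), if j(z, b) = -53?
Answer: 54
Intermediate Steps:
E(T, M) = 1 (E(T, M) = (M + T)/(M + T) = 1)
a = -4
O(W, I) = 5 - 8*W
E(-210, 94) - j(220, O(a, 1)) = 1 - 1*(-53) = 1 + 53 = 54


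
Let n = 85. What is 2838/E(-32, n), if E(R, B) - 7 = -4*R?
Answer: 946/45 ≈ 21.022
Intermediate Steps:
E(R, B) = 7 - 4*R
2838/E(-32, n) = 2838/(7 - 4*(-32)) = 2838/(7 + 128) = 2838/135 = 2838*(1/135) = 946/45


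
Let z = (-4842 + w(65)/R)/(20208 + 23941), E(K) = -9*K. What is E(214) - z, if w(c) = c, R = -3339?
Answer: -283902254683/147413511 ≈ -1925.9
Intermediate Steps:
z = -16167503/147413511 (z = (-4842 + 65/(-3339))/(20208 + 23941) = (-4842 + 65*(-1/3339))/44149 = (-4842 - 65/3339)*(1/44149) = -16167503/3339*1/44149 = -16167503/147413511 ≈ -0.10967)
E(214) - z = -9*214 - 1*(-16167503/147413511) = -1926 + 16167503/147413511 = -283902254683/147413511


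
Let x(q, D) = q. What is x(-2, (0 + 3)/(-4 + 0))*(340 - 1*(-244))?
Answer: -1168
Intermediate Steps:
x(-2, (0 + 3)/(-4 + 0))*(340 - 1*(-244)) = -2*(340 - 1*(-244)) = -2*(340 + 244) = -2*584 = -1168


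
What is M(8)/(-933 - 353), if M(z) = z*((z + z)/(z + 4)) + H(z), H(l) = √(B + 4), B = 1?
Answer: -16/1929 - √5/1286 ≈ -0.010033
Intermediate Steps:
H(l) = √5 (H(l) = √(1 + 4) = √5)
M(z) = √5 + 2*z²/(4 + z) (M(z) = z*((z + z)/(z + 4)) + √5 = z*((2*z)/(4 + z)) + √5 = z*(2*z/(4 + z)) + √5 = 2*z²/(4 + z) + √5 = √5 + 2*z²/(4 + z))
M(8)/(-933 - 353) = ((2*8² + 4*√5 + 8*√5)/(4 + 8))/(-933 - 353) = ((2*64 + 4*√5 + 8*√5)/12)/(-1286) = -(128 + 4*√5 + 8*√5)/15432 = -(128 + 12*√5)/15432 = -(32/3 + √5)/1286 = -16/1929 - √5/1286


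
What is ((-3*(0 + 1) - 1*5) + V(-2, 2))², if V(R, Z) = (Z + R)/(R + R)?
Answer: 64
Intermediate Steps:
V(R, Z) = (R + Z)/(2*R) (V(R, Z) = (R + Z)/((2*R)) = (R + Z)*(1/(2*R)) = (R + Z)/(2*R))
((-3*(0 + 1) - 1*5) + V(-2, 2))² = ((-3*(0 + 1) - 1*5) + (½)*(-2 + 2)/(-2))² = ((-3*1 - 5) + (½)*(-½)*0)² = ((-3 - 5) + 0)² = (-8 + 0)² = (-8)² = 64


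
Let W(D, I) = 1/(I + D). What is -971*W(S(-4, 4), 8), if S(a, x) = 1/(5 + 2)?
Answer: -6797/57 ≈ -119.25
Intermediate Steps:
S(a, x) = 1/7
W(D, I) = 1/(D + I)
-971*W(S(-4, 4), 8) = -971/(1/7 + 8) = -971/57/7 = -971*7/57 = -6797/57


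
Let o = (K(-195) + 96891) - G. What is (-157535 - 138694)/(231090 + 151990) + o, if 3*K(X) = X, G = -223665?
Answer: 122773396051/383080 ≈ 3.2049e+5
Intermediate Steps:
K(X) = X/3
o = 320491 (o = ((⅓)*(-195) + 96891) - 1*(-223665) = (-65 + 96891) + 223665 = 96826 + 223665 = 320491)
(-157535 - 138694)/(231090 + 151990) + o = (-157535 - 138694)/(231090 + 151990) + 320491 = -296229/383080 + 320491 = 122773396051/383080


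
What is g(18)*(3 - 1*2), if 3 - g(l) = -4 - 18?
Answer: 25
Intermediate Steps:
g(l) = 25 (g(l) = 3 - (-4 - 18) = 3 - 1*(-22) = 3 + 22 = 25)
g(18)*(3 - 1*2) = 25*(3 - 1*2) = 25*(3 - 2) = 25*1 = 25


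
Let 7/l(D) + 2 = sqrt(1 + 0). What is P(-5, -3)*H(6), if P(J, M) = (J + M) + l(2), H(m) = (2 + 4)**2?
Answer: -540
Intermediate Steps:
H(m) = 36 (H(m) = 6**2 = 36)
l(D) = -7 (l(D) = 7/(-2 + sqrt(1 + 0)) = 7/(-2 + sqrt(1)) = 7/(-2 + 1) = 7/(-1) = 7*(-1) = -7)
P(J, M) = -7 + J + M (P(J, M) = (J + M) - 7 = -7 + J + M)
P(-5, -3)*H(6) = (-7 - 5 - 3)*36 = -15*36 = -540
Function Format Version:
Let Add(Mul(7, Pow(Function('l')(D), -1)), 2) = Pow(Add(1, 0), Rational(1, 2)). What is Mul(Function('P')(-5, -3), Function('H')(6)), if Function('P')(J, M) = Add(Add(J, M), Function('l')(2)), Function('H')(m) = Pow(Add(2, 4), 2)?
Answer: -540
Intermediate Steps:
Function('H')(m) = 36 (Function('H')(m) = Pow(6, 2) = 36)
Function('l')(D) = -7 (Function('l')(D) = Mul(7, Pow(Add(-2, Pow(Add(1, 0), Rational(1, 2))), -1)) = Mul(7, Pow(Add(-2, Pow(1, Rational(1, 2))), -1)) = Mul(7, Pow(Add(-2, 1), -1)) = Mul(7, Pow(-1, -1)) = Mul(7, -1) = -7)
Function('P')(J, M) = Add(-7, J, M) (Function('P')(J, M) = Add(Add(J, M), -7) = Add(-7, J, M))
Mul(Function('P')(-5, -3), Function('H')(6)) = Mul(Add(-7, -5, -3), 36) = Mul(-15, 36) = -540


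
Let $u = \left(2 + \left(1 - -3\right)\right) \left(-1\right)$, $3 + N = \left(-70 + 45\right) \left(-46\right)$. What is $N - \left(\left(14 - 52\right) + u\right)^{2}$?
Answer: $-789$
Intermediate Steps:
$N = 1147$ ($N = -3 + \left(-70 + 45\right) \left(-46\right) = -3 - -1150 = -3 + 1150 = 1147$)
$u = -6$ ($u = \left(2 + \left(1 + 3\right)\right) \left(-1\right) = \left(2 + 4\right) \left(-1\right) = 6 \left(-1\right) = -6$)
$N - \left(\left(14 - 52\right) + u\right)^{2} = 1147 - \left(\left(14 - 52\right) - 6\right)^{2} = 1147 - \left(-38 - 6\right)^{2} = 1147 - \left(-44\right)^{2} = 1147 - 1936 = -789$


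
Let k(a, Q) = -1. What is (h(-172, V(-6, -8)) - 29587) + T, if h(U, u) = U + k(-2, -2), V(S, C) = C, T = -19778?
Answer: -49538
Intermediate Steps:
h(U, u) = -1 + U (h(U, u) = U - 1 = -1 + U)
(h(-172, V(-6, -8)) - 29587) + T = ((-1 - 172) - 29587) - 19778 = (-173 - 29587) - 19778 = -29760 - 19778 = -49538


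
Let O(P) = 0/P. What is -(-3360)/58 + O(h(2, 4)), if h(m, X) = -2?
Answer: 1680/29 ≈ 57.931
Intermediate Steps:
O(P) = 0
-(-3360)/58 + O(h(2, 4)) = -(-3360)/58 + 0 = -84*(-20/29) + 0 = 1680/29 + 0 = 1680/29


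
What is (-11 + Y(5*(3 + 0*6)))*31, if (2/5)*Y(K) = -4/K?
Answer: -1085/3 ≈ -361.67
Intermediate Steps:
Y(K) = -10/K (Y(K) = 5*(-4/K)/2 = -10/K)
(-11 + Y(5*(3 + 0*6)))*31 = (-11 - 10*1/(5*(3 + 0*6)))*31 = (-11 - 10*1/(5*(3 + 0)))*31 = (-11 - 10/(5*3))*31 = (-11 - 10/15)*31 = (-11 - 10*1/15)*31 = (-11 - 2/3)*31 = -35/3*31 = -1085/3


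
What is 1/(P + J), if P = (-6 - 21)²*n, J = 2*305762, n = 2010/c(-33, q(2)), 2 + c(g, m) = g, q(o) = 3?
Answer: 7/3987610 ≈ 1.7554e-6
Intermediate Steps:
c(g, m) = -2 + g
n = -402/7 (n = 2010/(-2 - 33) = 2010/(-35) = 2010*(-1/35) = -402/7 ≈ -57.429)
J = 611524
P = -293058/7 (P = (-6 - 21)²*(-402/7) = (-27)²*(-402/7) = 729*(-402/7) = -293058/7 ≈ -41865.)
1/(P + J) = 1/(-293058/7 + 611524) = 1/(3987610/7) = 7/3987610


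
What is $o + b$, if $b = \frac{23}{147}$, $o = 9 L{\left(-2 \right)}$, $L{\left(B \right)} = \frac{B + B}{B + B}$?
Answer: $\frac{1346}{147} \approx 9.1565$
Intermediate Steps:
$L{\left(B \right)} = 1$ ($L{\left(B \right)} = \frac{2 B}{2 B} = 2 B \frac{1}{2 B} = 1$)
$o = 9$ ($o = 9 \cdot 1 = 9$)
$b = \frac{23}{147}$ ($b = 23 \cdot \frac{1}{147} = \frac{23}{147} \approx 0.15646$)
$o + b = 9 + \frac{23}{147} = \frac{1346}{147}$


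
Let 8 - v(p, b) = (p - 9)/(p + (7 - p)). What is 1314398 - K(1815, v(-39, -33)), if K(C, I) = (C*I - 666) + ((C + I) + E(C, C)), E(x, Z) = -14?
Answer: 9003977/7 ≈ 1.2863e+6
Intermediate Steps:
v(p, b) = 65/7 - p/7 (v(p, b) = 8 - (p - 9)/(p + (7 - p)) = 8 - (-9 + p)/7 = 8 - (-9/7 + p/7) = 8 + (9/7 - p/7) = 65/7 - p/7)
K(C, I) = -680 + C + I + C*I (K(C, I) = (C*I - 666) + ((C + I) - 14) = (-666 + C*I) + (-14 + C + I) = -680 + C + I + C*I)
1314398 - K(1815, v(-39, -33)) = 1314398 - (-680 + 1815 + (65/7 - 1/7*(-39)) + 1815*(65/7 - 1/7*(-39))) = 1314398 - (-680 + 1815 + (65/7 + 39/7) + 1815*(65/7 + 39/7)) = 1314398 - (-680 + 1815 + 104/7 + 1815*(104/7)) = 1314398 - (-680 + 1815 + 104/7 + 188760/7) = 1314398 - 1*196809/7 = 1314398 - 196809/7 = 9003977/7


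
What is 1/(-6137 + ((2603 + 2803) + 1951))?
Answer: 1/1220 ≈ 0.00081967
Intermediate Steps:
1/(-6137 + ((2603 + 2803) + 1951)) = 1/(-6137 + (5406 + 1951)) = 1/(-6137 + 7357) = 1/1220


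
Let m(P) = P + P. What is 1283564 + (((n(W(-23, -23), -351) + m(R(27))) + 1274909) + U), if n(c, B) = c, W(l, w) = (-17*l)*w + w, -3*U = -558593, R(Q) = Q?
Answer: 8207126/3 ≈ 2.7357e+6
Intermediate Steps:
U = 558593/3 (U = -1/3*(-558593) = 558593/3 ≈ 1.8620e+5)
W(l, w) = w - 17*l*w (W(l, w) = -17*l*w + w = w - 17*l*w)
m(P) = 2*P
1283564 + (((n(W(-23, -23), -351) + m(R(27))) + 1274909) + U) = 1283564 + (((-23*(1 - 17*(-23)) + 2*27) + 1274909) + 558593/3) = 1283564 + (((-23*(1 + 391) + 54) + 1274909) + 558593/3) = 1283564 + (((-23*392 + 54) + 1274909) + 558593/3) = 1283564 + (((-9016 + 54) + 1274909) + 558593/3) = 1283564 + ((-8962 + 1274909) + 558593/3) = 1283564 + (1265947 + 558593/3) = 1283564 + 4356434/3 = 8207126/3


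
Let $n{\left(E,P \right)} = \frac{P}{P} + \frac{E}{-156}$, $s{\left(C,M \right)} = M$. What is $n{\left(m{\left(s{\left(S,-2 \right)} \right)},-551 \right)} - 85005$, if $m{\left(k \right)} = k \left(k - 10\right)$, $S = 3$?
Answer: $- \frac{1105054}{13} \approx -85004.0$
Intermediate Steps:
$m{\left(k \right)} = k \left(-10 + k\right)$
$n{\left(E,P \right)} = 1 - \frac{E}{156}$ ($n{\left(E,P \right)} = 1 + E \left(- \frac{1}{156}\right) = 1 - \frac{E}{156}$)
$n{\left(m{\left(s{\left(S,-2 \right)} \right)},-551 \right)} - 85005 = \left(1 - \frac{\left(-2\right) \left(-10 - 2\right)}{156}\right) - 85005 = \left(1 - \frac{\left(-2\right) \left(-12\right)}{156}\right) - 85005 = \left(1 - \frac{2}{13}\right) - 85005 = \frac{11}{13} - 85005 = - \frac{1105054}{13}$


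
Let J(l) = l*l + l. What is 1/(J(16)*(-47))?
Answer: -1/12784 ≈ -7.8223e-5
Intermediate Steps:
J(l) = l + l² (J(l) = l² + l = l + l²)
1/(J(16)*(-47)) = 1/((16*(1 + 16))*(-47)) = 1/((16*17)*(-47)) = 1/(272*(-47)) = 1/(-12784) = -1/12784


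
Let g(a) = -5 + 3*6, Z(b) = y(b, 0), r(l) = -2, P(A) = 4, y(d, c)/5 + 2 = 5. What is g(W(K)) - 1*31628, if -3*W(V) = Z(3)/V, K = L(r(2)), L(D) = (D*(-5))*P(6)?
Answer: -31615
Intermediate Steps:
y(d, c) = 15 (y(d, c) = -10 + 5*5 = -10 + 25 = 15)
Z(b) = 15
L(D) = -20*D (L(D) = (D*(-5))*4 = -5*D*4 = -20*D)
K = 40 (K = -20*(-2) = 40)
W(V) = -5/V
g(a) = 13 (g(a) = -5 + 18 = 13)
g(W(K)) - 1*31628 = 13 - 1*31628 = 13 - 31628 = -31615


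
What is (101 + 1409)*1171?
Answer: 1768210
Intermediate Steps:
(101 + 1409)*1171 = 1510*1171 = 1768210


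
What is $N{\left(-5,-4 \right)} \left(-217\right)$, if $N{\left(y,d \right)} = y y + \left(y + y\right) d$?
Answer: $-14105$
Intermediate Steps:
$N{\left(y,d \right)} = y^{2} + 2 d y$ ($N{\left(y,d \right)} = y^{2} + 2 y d = y^{2} + 2 d y$)
$N{\left(-5,-4 \right)} \left(-217\right) = - 5 \left(-5 + 2 \left(-4\right)\right) \left(-217\right) = - 5 \left(-5 - 8\right) \left(-217\right) = \left(-5\right) \left(-13\right) \left(-217\right) = 65 \left(-217\right) = -14105$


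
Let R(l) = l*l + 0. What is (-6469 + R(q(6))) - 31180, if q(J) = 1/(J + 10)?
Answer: -9638143/256 ≈ -37649.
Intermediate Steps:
q(J) = 1/(10 + J)
R(l) = l**2 (R(l) = l**2 + 0 = l**2)
(-6469 + R(q(6))) - 31180 = (-6469 + (1/(10 + 6))**2) - 31180 = (-6469 + (1/16)**2) - 31180 = (-6469 + 1/256) - 31180 = -1656063/256 - 31180 = -9638143/256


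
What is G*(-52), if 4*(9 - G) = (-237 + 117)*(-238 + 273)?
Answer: -55068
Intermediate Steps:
G = 1059 (G = 9 - (-237 + 117)*(-238 + 273)/4 = 9 - (-30)*35 = 9 - ¼*(-4200) = 9 + 1050 = 1059)
G*(-52) = 1059*(-52) = -55068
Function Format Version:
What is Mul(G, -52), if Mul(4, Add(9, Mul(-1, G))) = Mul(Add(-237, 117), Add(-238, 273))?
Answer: -55068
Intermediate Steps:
G = 1059 (G = Add(9, Mul(Rational(-1, 4), Mul(Add(-237, 117), Add(-238, 273)))) = Add(9, Mul(Rational(-1, 4), Mul(-120, 35))) = Add(9, Mul(Rational(-1, 4), -4200)) = Add(9, 1050) = 1059)
Mul(G, -52) = Mul(1059, -52) = -55068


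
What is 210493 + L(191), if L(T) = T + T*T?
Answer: 247165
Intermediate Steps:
L(T) = T + T²
210493 + L(191) = 210493 + 191*(1 + 191) = 210493 + 191*192 = 210493 + 36672 = 247165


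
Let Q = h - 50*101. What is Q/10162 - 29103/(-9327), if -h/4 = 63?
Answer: 41048822/15796829 ≈ 2.5985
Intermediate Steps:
h = -252 (h = -4*63 = -252)
Q = -5302 (Q = -252 - 50*101 = -252 - 5050 = -5302)
Q/10162 - 29103/(-9327) = -5302/10162 - 29103/(-9327) = -5302*1/10162 - 29103*(-1/9327) = -2651/5081 + 9701/3109 = 41048822/15796829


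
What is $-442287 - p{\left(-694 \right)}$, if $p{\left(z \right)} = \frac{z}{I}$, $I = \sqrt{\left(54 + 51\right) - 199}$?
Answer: $-442287 - \frac{347 i \sqrt{94}}{47} \approx -4.4229 \cdot 10^{5} - 71.581 i$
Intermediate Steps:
$I = i \sqrt{94}$ ($I = \sqrt{105 - 199} = \sqrt{-94} = i \sqrt{94} \approx 9.6954 i$)
$p{\left(z \right)} = - \frac{i z \sqrt{94}}{94}$ ($p{\left(z \right)} = \frac{z}{i \sqrt{94}} = z \left(- \frac{i \sqrt{94}}{94}\right) = - \frac{i z \sqrt{94}}{94}$)
$-442287 - p{\left(-694 \right)} = -442287 - \left(- \frac{1}{94}\right) i \left(-694\right) \sqrt{94} = -442287 - \frac{347 i \sqrt{94}}{47}$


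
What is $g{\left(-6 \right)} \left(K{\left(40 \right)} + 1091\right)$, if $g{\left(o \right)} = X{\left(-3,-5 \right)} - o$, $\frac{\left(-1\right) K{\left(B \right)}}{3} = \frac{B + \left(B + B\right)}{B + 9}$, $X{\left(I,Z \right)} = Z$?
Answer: $\frac{53099}{49} \approx 1083.7$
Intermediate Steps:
$K{\left(B \right)} = - \frac{9 B}{9 + B}$ ($K{\left(B \right)} = - 3 \frac{B + \left(B + B\right)}{B + 9} = - 3 \frac{B + 2 B}{9 + B} = - 3 \frac{3 B}{9 + B} = - \frac{9 B}{9 + B}$)
$g{\left(o \right)} = -5 - o$
$g{\left(-6 \right)} \left(K{\left(40 \right)} + 1091\right) = \left(-5 - -6\right) \left(\left(-9\right) 40 \frac{1}{9 + 40} + 1091\right) = \left(-5 + 6\right) \left(\left(-9\right) 40 \cdot \frac{1}{49} + 1091\right) = 1 \left(\left(-9\right) 40 \cdot \frac{1}{49} + 1091\right) = 1 \left(- \frac{360}{49} + 1091\right) = 1 \cdot \frac{53099}{49} = \frac{53099}{49}$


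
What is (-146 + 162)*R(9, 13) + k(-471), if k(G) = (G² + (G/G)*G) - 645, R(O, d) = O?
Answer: 220869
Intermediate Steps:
k(G) = -645 + G + G² (k(G) = (G² + 1*G) - 645 = (G² + G) - 645 = (G + G²) - 645 = -645 + G + G²)
(-146 + 162)*R(9, 13) + k(-471) = (-146 + 162)*9 + (-645 - 471 + (-471)²) = 16*9 + (-645 - 471 + 221841) = 144 + 220725 = 220869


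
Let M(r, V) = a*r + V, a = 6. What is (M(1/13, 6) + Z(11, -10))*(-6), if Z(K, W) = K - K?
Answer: -504/13 ≈ -38.769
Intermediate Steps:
M(r, V) = V + 6*r (M(r, V) = 6*r + V = V + 6*r)
Z(K, W) = 0
(M(1/13, 6) + Z(11, -10))*(-6) = ((6 + 6/13) + 0)*(-6) = (84/13 + 0)*(-6) = (84/13)*(-6) = -504/13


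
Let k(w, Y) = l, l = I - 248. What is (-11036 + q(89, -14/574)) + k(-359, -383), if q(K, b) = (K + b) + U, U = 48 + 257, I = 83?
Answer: -443088/41 ≈ -10807.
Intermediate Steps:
l = -165 (l = 83 - 248 = -165)
U = 305
k(w, Y) = -165
q(K, b) = 305 + K + b (q(K, b) = (K + b) + 305 = 305 + K + b)
(-11036 + q(89, -14/574)) + k(-359, -383) = (-11036 + (305 + 89 - 14/574)) - 165 = (-11036 + (305 + 89 - 14*1/574)) - 165 = (-11036 + (305 + 89 - 1/41)) - 165 = (-11036 + 16153/41) - 165 = -436323/41 - 165 = -443088/41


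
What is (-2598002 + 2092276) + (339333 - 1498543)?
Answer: -1664936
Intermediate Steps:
(-2598002 + 2092276) + (339333 - 1498543) = -505726 - 1159210 = -1664936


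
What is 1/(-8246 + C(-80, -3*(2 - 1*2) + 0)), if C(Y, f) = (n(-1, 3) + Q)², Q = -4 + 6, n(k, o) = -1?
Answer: -1/8245 ≈ -0.00012129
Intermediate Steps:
Q = 2
C(Y, f) = 1 (C(Y, f) = (-1 + 2)² = 1² = 1)
1/(-8246 + C(-80, -3*(2 - 1*2) + 0)) = 1/(-8246 + 1) = 1/(-8245) = -1/8245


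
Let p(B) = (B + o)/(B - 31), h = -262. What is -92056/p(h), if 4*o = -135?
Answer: -107889632/1183 ≈ -91200.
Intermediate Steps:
o = -135/4 (o = (¼)*(-135) = -135/4 ≈ -33.750)
p(B) = (-135/4 + B)/(-31 + B) (p(B) = (B - 135/4)/(B - 31) = (-135/4 + B)/(-31 + B))
-92056/p(h) = -92056*(-31 - 262)/(-135/4 - 262) = -92056/(-1183/4/(-293)) = -92056/((-1/293*(-1183/4))) = -92056/1183/1172 = -92056*1172/1183 = -107889632/1183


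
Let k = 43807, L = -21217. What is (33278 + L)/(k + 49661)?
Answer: 12061/93468 ≈ 0.12904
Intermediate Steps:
(33278 + L)/(k + 49661) = (33278 - 21217)/(43807 + 49661) = 12061/93468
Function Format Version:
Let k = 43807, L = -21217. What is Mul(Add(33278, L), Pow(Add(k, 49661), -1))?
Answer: Rational(12061, 93468) ≈ 0.12904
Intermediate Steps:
Mul(Add(33278, L), Pow(Add(k, 49661), -1)) = Mul(Add(33278, -21217), Pow(Add(43807, 49661), -1)) = Mul(12061, Pow(93468, -1)) = Mul(12061, Rational(1, 93468)) = Rational(12061, 93468)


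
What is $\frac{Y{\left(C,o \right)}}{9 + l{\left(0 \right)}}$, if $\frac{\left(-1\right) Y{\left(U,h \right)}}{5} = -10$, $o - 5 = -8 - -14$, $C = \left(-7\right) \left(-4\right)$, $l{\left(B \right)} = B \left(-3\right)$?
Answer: $\frac{50}{9} \approx 5.5556$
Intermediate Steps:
$l{\left(B \right)} = - 3 B$
$C = 28$
$o = 11$ ($o = 5 - -6 = 5 + \left(-8 + 14\right) = 5 + 6 = 11$)
$Y{\left(U,h \right)} = 50$ ($Y{\left(U,h \right)} = \left(-5\right) \left(-10\right) = 50$)
$\frac{Y{\left(C,o \right)}}{9 + l{\left(0 \right)}} = \frac{1}{9 - 0} \cdot 50 = \frac{1}{9 + 0} \cdot 50 = \frac{1}{9} \cdot 50 = \frac{50}{9}$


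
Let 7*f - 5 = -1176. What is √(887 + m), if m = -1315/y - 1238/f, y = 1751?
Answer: 4*√234819047812718/2050421 ≈ 29.894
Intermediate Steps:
f = -1171/7 (f = 5/7 + (⅐)*(-1176) = 5/7 - 168 = -1171/7 ≈ -167.29)
m = 13634301/2050421 (m = -1315/1751 - 1238/(-1171/7) = -1315*1/1751 - 1238*(-7/1171) = -1315/1751 + 8666/1171 = 13634301/2050421 ≈ 6.6495)
√(887 + m) = √(887 + 13634301/2050421) = √(1832357728/2050421) = 4*√234819047812718/2050421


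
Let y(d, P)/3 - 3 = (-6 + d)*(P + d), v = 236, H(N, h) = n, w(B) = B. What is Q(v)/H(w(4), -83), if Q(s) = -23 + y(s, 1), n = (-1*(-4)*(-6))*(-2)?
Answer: 40879/12 ≈ 3406.6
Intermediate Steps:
n = 48 (n = (4*(-6))*(-2) = -24*(-2) = 48)
H(N, h) = 48
y(d, P) = 9 + 3*(-6 + d)*(P + d) (y(d, P) = 9 + 3*((-6 + d)*(P + d)) = 9 + 3*(-6 + d)*(P + d))
Q(s) = -32 - 15*s + 3*s² (Q(s) = -23 + (9 - 18*1 - 18*s + 3*s² + 3*1*s) = -23 + (9 - 18 - 18*s + 3*s² + 3*s) = -23 + (-9 - 15*s + 3*s²) = -32 - 15*s + 3*s²)
Q(v)/H(w(4), -83) = (-32 - 15*236 + 3*236²)/48 = (-32 - 3540 + 3*55696)*(1/48) = (-32 - 3540 + 167088)*(1/48) = 163516*(1/48) = 40879/12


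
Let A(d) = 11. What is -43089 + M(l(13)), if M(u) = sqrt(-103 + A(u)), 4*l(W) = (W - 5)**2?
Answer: -43089 + 2*I*sqrt(23) ≈ -43089.0 + 9.5917*I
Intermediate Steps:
l(W) = (-5 + W)**2/4 (l(W) = (W - 5)**2/4 = (-5 + W)**2/4)
M(u) = 2*I*sqrt(23) (M(u) = sqrt(-103 + 11) = sqrt(-92) = 2*I*sqrt(23))
-43089 + M(l(13)) = -43089 + 2*I*sqrt(23)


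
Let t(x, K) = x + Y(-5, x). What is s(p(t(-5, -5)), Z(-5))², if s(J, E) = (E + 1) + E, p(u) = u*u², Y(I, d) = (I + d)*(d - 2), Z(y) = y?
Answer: 81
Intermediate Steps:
Y(I, d) = (-2 + d)*(I + d) (Y(I, d) = (I + d)*(-2 + d) = (-2 + d)*(I + d))
t(x, K) = 10 + x² - 6*x (t(x, K) = x + (x² - 2*(-5) - 2*x - 5*x) = x + (x² + 10 - 2*x - 5*x) = x + (10 + x² - 7*x) = 10 + x² - 6*x)
p(u) = u³
s(J, E) = 1 + 2*E (s(J, E) = (1 + E) + E = 1 + 2*E)
s(p(t(-5, -5)), Z(-5))² = (1 + 2*(-5))² = (1 - 10)² = (-9)² = 81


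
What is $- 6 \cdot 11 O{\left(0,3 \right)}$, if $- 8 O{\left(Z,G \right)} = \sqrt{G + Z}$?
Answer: $\frac{33 \sqrt{3}}{4} \approx 14.289$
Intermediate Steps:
$O{\left(Z,G \right)} = - \frac{\sqrt{G + Z}}{8}$
$- 6 \cdot 11 O{\left(0,3 \right)} = - 6 \cdot 11 \left(- \frac{\sqrt{3 + 0}}{8}\right) = \left(-1\right) 66 \left(- \frac{\sqrt{3}}{8}\right) = - 66 \left(- \frac{\sqrt{3}}{8}\right) = \frac{33 \sqrt{3}}{4}$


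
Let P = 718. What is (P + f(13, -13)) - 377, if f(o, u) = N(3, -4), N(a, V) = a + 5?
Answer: 349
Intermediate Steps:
N(a, V) = 5 + a
f(o, u) = 8 (f(o, u) = 5 + 3 = 8)
(P + f(13, -13)) - 377 = (718 + 8) - 377 = 726 - 377 = 349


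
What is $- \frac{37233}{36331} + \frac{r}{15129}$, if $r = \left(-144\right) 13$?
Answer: $- \frac{70145521}{61072411} \approx -1.1486$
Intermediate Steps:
$r = -1872$
$- \frac{37233}{36331} + \frac{r}{15129} = - \frac{37233}{36331} - \frac{1872}{15129} = \left(-37233\right) \frac{1}{36331} - \frac{208}{1681} = - \frac{37233}{36331} - \frac{208}{1681} = - \frac{70145521}{61072411}$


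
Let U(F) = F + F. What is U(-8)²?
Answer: 256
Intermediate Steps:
U(F) = 2*F
U(-8)² = (2*(-8))² = (-16)² = 256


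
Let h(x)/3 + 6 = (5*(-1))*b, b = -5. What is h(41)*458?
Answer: 26106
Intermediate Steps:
h(x) = 57 (h(x) = -18 + 3*((5*(-1))*(-5)) = -18 + 3*(-5*(-5)) = -18 + 3*25 = -18 + 75 = 57)
h(41)*458 = 57*458 = 26106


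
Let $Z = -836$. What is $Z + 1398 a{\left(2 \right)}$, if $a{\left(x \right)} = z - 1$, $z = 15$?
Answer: $18736$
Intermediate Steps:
$a{\left(x \right)} = 14$ ($a{\left(x \right)} = 15 - 1 = 14$)
$Z + 1398 a{\left(2 \right)} = -836 + 1398 \cdot 14 = -836 + 19572 = 18736$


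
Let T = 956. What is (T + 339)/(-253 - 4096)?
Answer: -1295/4349 ≈ -0.29777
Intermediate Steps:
(T + 339)/(-253 - 4096) = (956 + 339)/(-253 - 4096) = 1295/(-4349) = 1295*(-1/4349) = -1295/4349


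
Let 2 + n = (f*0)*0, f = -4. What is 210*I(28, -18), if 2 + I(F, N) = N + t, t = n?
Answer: -4620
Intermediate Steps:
n = -2 (n = -2 - 4*0*0 = -2 + 0*0 = -2 + 0 = -2)
t = -2
I(F, N) = -4 + N (I(F, N) = -2 + (N - 2) = -2 + (-2 + N) = -4 + N)
210*I(28, -18) = 210*(-4 - 18) = 210*(-22) = -4620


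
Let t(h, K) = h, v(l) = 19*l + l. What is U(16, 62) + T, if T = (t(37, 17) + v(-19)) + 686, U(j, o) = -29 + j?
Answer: 330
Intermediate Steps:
v(l) = 20*l
T = 343 (T = (37 + 20*(-19)) + 686 = (37 - 380) + 686 = -343 + 686 = 343)
U(16, 62) + T = (-29 + 16) + 343 = -13 + 343 = 330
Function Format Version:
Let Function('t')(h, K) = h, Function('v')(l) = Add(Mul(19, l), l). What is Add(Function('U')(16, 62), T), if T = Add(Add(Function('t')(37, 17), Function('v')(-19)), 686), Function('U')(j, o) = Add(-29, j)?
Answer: 330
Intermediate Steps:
Function('v')(l) = Mul(20, l)
T = 343 (T = Add(Add(37, Mul(20, -19)), 686) = Add(Add(37, -380), 686) = Add(-343, 686) = 343)
Add(Function('U')(16, 62), T) = Add(Add(-29, 16), 343) = Add(-13, 343) = 330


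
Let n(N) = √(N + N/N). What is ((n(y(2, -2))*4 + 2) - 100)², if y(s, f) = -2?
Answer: 9588 - 784*I ≈ 9588.0 - 784.0*I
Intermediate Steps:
n(N) = √(1 + N) (n(N) = √(N + 1) = √(1 + N))
((n(y(2, -2))*4 + 2) - 100)² = ((√(1 - 2)*4 + 2) - 100)² = ((√(-1)*4 + 2) - 100)² = ((I*4 + 2) - 100)² = ((4*I + 2) - 100)² = ((2 + 4*I) - 100)² = (-98 + 4*I)²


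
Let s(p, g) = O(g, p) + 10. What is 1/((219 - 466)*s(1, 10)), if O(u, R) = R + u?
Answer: -1/5187 ≈ -0.00019279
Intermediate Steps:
s(p, g) = 10 + g + p (s(p, g) = (p + g) + 10 = (g + p) + 10 = 10 + g + p)
1/((219 - 466)*s(1, 10)) = 1/((219 - 466)*(10 + 10 + 1)) = 1/(-247*21) = 1/(-5187) = -1/5187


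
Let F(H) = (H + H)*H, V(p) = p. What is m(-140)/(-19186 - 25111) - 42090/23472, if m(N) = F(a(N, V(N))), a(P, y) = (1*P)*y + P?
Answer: -2963193821855/173289864 ≈ -17100.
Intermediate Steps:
a(P, y) = P + P*y (a(P, y) = P*y + P = P + P*y)
F(H) = 2*H**2 (F(H) = (2*H)*H = 2*H**2)
m(N) = 2*N**2*(1 + N)**2 (m(N) = 2*(N*(1 + N))**2 = 2*(N**2*(1 + N)**2) = 2*N**2*(1 + N)**2)
m(-140)/(-19186 - 25111) - 42090/23472 = (2*(-140)**2*(1 - 140)**2)/(-19186 - 25111) - 42090/23472 = (2*19600*(-139)**2)/(-44297) - 42090*1/23472 = (2*19600*19321)*(-1/44297) - 7015/3912 = 757383200*(-1/44297) - 7015/3912 = -757383200/44297 - 7015/3912 = -2963193821855/173289864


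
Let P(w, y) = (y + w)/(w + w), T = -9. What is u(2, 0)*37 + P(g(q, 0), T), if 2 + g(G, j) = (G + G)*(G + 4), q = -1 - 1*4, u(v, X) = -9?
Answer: -5329/16 ≈ -333.06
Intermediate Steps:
q = -5 (q = -1 - 4 = -5)
g(G, j) = -2 + 2*G*(4 + G) (g(G, j) = -2 + (G + G)*(G + 4) = -2 + (2*G)*(4 + G) = -2 + 2*G*(4 + G))
P(w, y) = (w + y)/(2*w) (P(w, y) = (w + y)/((2*w)) = (w + y)*(1/(2*w)) = (w + y)/(2*w))
u(2, 0)*37 + P(g(q, 0), T) = -9*37 + ((-2 + 2*(-5)**2 + 8*(-5)) - 9)/(2*(-2 + 2*(-5)**2 + 8*(-5))) = -333 + ((-2 + 2*25 - 40) - 9)/(2*(-2 + 2*25 - 40)) = -333 + ((-2 + 50 - 40) - 9)/(2*(-2 + 50 - 40)) = -333 + (1/2)*(8 - 9)/8 = -333 + (1/2)*(1/8)*(-1) = -333 - 1/16 = -5329/16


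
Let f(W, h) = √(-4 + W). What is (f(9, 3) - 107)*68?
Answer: -7276 + 68*√5 ≈ -7123.9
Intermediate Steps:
(f(9, 3) - 107)*68 = (√(-4 + 9) - 107)*68 = (√5 - 107)*68 = (-107 + √5)*68 = -7276 + 68*√5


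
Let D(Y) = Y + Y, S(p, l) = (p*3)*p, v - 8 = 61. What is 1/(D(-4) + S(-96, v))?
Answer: 1/27640 ≈ 3.6179e-5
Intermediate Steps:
v = 69 (v = 8 + 61 = 69)
S(p, l) = 3*p² (S(p, l) = (3*p)*p = 3*p²)
D(Y) = 2*Y
1/(D(-4) + S(-96, v)) = 1/(2*(-4) + 3*(-96)²) = 1/(-8 + 3*9216) = 1/(-8 + 27648) = 1/27640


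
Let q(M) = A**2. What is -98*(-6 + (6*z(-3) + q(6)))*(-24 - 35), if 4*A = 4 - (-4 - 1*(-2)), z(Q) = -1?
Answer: -112749/2 ≈ -56375.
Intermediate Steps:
A = 3/2 (A = (4 - (-4 - 1*(-2)))/4 = (4 - (-4 + 2))/4 = (4 - (-2))/4 = (4 - 1*(-2))/4 = (4 + 2)/4 = (1/4)*6 = 3/2 ≈ 1.5000)
q(M) = 9/4 (q(M) = (3/2)**2 = 9/4)
-98*(-6 + (6*z(-3) + q(6)))*(-24 - 35) = -98*(-6 + (6*(-1) + 9/4))*(-24 - 35) = -98*(-6 + (-6 + 9/4))*(-59) = -98*(-6 - 15/4)*(-59) = -(-1911)*(-59)/2 = -98*2301/4 = -112749/2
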